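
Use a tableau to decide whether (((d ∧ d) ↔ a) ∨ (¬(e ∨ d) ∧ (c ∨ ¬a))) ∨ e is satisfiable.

Satisfiable

Initial set: {((((d ∧ d) ↔ a) ∨ (¬(e ∨ d) ∧ (c ∨ ¬a))) ∨ e)}.
((((d ∧ d) ↔ a) ∨ (¬(e ∨ d) ∧ (c ∨ ¬a))) ∨ e): β-rule — branch into (((d ∧ d) ↔ a) ∨ (¬(e ∨ d) ∧ (c ∨ ¬a)))  //  e.
  branch 1 (add (((d ∧ d) ↔ a) ∨ (¬(e ∨ d) ∧ (c ∨ ¬a)))):
    (((d ∧ d) ↔ a) ∨ (¬(e ∨ d) ∧ (c ∨ ¬a))): β-rule — branch into ((d ∧ d) ↔ a)  //  (¬(e ∨ d) ∧ (c ∨ ¬a)).
      branch 1.1 (add ((d ∧ d) ↔ a)):
        ((d ∧ d) ↔ a): β-rule — branch into (d ∧ d), a  //  ¬(d ∧ d), ¬a.
          branch 1.1.1 (add (d ∧ d), a):
            (d ∧ d): α-rule — add d, d.
            ○ open, literals {a=true, d=true}.
          branch 1.1.2 (add ¬(d ∧ d), ¬a):
            ¬(d ∧ d): β-rule — branch into ¬d  //  ¬d.
              branch 1.1.2.1 (add ¬d):
                ○ open, literals {a=false, d=false}.
              branch 1.1.2.2 (add ¬d):
                ○ open, literals {a=false, d=false}.
      branch 1.2 (add (¬(e ∨ d) ∧ (c ∨ ¬a))):
        (¬(e ∨ d) ∧ (c ∨ ¬a)): α-rule — add ¬(e ∨ d), (c ∨ ¬a).
        ¬(e ∨ d): α-rule — add ¬e, ¬d.
        (c ∨ ¬a): β-rule — branch into c  //  ¬a.
          branch 1.2.1 (add c):
            ○ open, literals {c=true, d=false, e=false}.
          branch 1.2.2 (add ¬a):
            ○ open, literals {a=false, d=false, e=false}.
  branch 2 (add e):
    ○ open, literals {e=true}.
0 branches closed, 6 open.
An open branch gives a satisfying assignment: a=true, d=true.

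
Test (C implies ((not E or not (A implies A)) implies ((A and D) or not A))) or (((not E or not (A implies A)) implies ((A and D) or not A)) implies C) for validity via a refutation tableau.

Valid

Assume the negation and expand:
Initial set: {F ((C implies ((not E or not (A implies A)) implies ((A and D) or not A))) or (((not E or not (A implies A)) implies ((A and D) or not A)) implies C))}.
F ((C implies ((not E or not (A implies A)) implies ((A and D) or not A))) or (((not E or not (A implies A)) implies ((A and D) or not A)) implies C)): α-rule — add F (C implies ((not E or not (A implies A)) implies ((A and D) or not A))), F (((not E or not (A implies A)) implies ((A and D) or not A)) implies C).
F (C implies ((not E or not (A implies A)) implies ((A and D) or not A))): α-rule — add T C, F ((not E or not (A implies A)) implies ((A and D) or not A)).
F (((not E or not (A implies A)) implies ((A and D) or not A)) implies C): α-rule — add T ((not E or not (A implies A)) implies ((A and D) or not A)), F C.
× closes — contains both C and not C.
All 1 branch closes.
Every branch closed, so the negation is unsatisfiable and the formula is valid.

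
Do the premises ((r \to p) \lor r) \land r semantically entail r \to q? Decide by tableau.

Initial set: {(((r \to p) \lor r) \land r); \lnot (r \to q)}.
(((r \to p) \lor r) \land r): α-rule — add ((r \to p) \lor r), r.
\lnot (r \to q): α-rule — add r, \lnot q.
((r \to p) \lor r): β-rule — branch into (r \to p)  //  r.
  branch 1 (add (r \to p)):
    (r \to p): β-rule — branch into \lnot r  //  p.
      branch 1.1 (add \lnot r):
        × closes — contains both r and \lnot r.
      branch 1.2 (add p):
        ○ open, literals {p=1, q=0, r=1}.
  branch 2 (add r):
    ○ open, literals {q=0, r=1}.
1 branch closed, 2 open.
An open branch gives a countermodel: p=1, q=0, r=1 (unmentioned atoms arbitrary); the premises hold there but the conclusion fails.

No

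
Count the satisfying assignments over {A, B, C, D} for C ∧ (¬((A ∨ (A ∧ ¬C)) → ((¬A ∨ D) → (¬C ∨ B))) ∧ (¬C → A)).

Initial set: {(C ∧ (¬((A ∨ (A ∧ ¬C)) → ((¬A ∨ D) → (¬C ∨ B))) ∧ (¬C → A)))}.
(C ∧ (¬((A ∨ (A ∧ ¬C)) → ((¬A ∨ D) → (¬C ∨ B))) ∧ (¬C → A))): α-rule — add C, (¬((A ∨ (A ∧ ¬C)) → ((¬A ∨ D) → (¬C ∨ B))) ∧ (¬C → A)).
(¬((A ∨ (A ∧ ¬C)) → ((¬A ∨ D) → (¬C ∨ B))) ∧ (¬C → A)): α-rule — add ¬((A ∨ (A ∧ ¬C)) → ((¬A ∨ D) → (¬C ∨ B))), (¬C → A).
¬((A ∨ (A ∧ ¬C)) → ((¬A ∨ D) → (¬C ∨ B))): α-rule — add (A ∨ (A ∧ ¬C)), ¬((¬A ∨ D) → (¬C ∨ B)).
¬((¬A ∨ D) → (¬C ∨ B)): α-rule — add (¬A ∨ D), ¬(¬C ∨ B).
¬(¬C ∨ B): α-rule — add ¬¬C, ¬B.
(¬C → A): β-rule — branch into ¬¬C  //  A.
  branch 1 (add ¬¬C):
    (A ∨ (A ∧ ¬C)): β-rule — branch into A  //  (A ∧ ¬C).
      branch 1.1 (add A):
        (¬A ∨ D): β-rule — branch into ¬A  //  D.
          branch 1.1.1 (add ¬A):
            × closes — contains both A and ¬A.
          branch 1.1.2 (add D):
            ○ open, literals {A=true, B=false, C=true, D=true}.
      branch 1.2 (add (A ∧ ¬C)):
        (A ∧ ¬C): α-rule — add A, ¬C.
        × closes — contains both C and ¬C.
  branch 2 (add A):
    (A ∨ (A ∧ ¬C)): β-rule — branch into A  //  (A ∧ ¬C).
      branch 2.1 (add A):
        (¬A ∨ D): β-rule — branch into ¬A  //  D.
          branch 2.1.1 (add ¬A):
            × closes — contains both A and ¬A.
          branch 2.1.2 (add D):
            ○ open, literals {A=true, B=false, C=true, D=true}.
      branch 2.2 (add (A ∧ ¬C)):
        (A ∧ ¬C): α-rule — add A, ¬C.
        × closes — contains both C and ¬C.
4 branches closed, 2 open.
Each open branch fixes some atoms; the unmentioned ones are free. Counting distinct full assignments: branch {A=true, B=false, C=true, D=true} (none free) contributes 1 new; branch {A=true, B=false, C=true, D=true} (none free) contributes 0 new. Total: 1.

1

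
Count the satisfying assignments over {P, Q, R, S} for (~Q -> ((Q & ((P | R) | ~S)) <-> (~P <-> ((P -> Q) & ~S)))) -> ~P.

12

Initial set: {T ((~Q -> ((Q & ((P | R) | ~S)) <-> (~P <-> ((P -> Q) & ~S)))) -> ~P)}.
T ((~Q -> ((Q & ((P | R) | ~S)) <-> (~P <-> ((P -> Q) & ~S)))) -> ~P): β-rule — branch into F (~Q -> ((Q & ((P | R) | ~S)) <-> (~P <-> ((P -> Q) & ~S))))  //  T ~P.
  branch 1 (add F (~Q -> ((Q & ((P | R) | ~S)) <-> (~P <-> ((P -> Q) & ~S))))):
    F (~Q -> ((Q & ((P | R) | ~S)) <-> (~P <-> ((P -> Q) & ~S)))): α-rule — add T ~Q, F ((Q & ((P | R) | ~S)) <-> (~P <-> ((P -> Q) & ~S))).
    F ((Q & ((P | R) | ~S)) <-> (~P <-> ((P -> Q) & ~S))): β-rule — branch into T (Q & ((P | R) | ~S)), F (~P <-> ((P -> Q) & ~S))  //  F (Q & ((P | R) | ~S)), T (~P <-> ((P -> Q) & ~S)).
      branch 1.1 (add T (Q & ((P | R) | ~S)), F (~P <-> ((P -> Q) & ~S))):
        T (Q & ((P | R) | ~S)): α-rule — add T Q, T ((P | R) | ~S).
        × closes — contains both Q and ~Q.
      branch 1.2 (add F (Q & ((P | R) | ~S)), T (~P <-> ((P -> Q) & ~S))):
        F (Q & ((P | R) | ~S)): β-rule — branch into F Q  //  F ((P | R) | ~S).
          branch 1.2.1 (add F Q):
            T (~P <-> ((P -> Q) & ~S)): β-rule — branch into T ~P, T ((P -> Q) & ~S)  //  F ~P, F ((P -> Q) & ~S).
              branch 1.2.1.1 (add T ~P, T ((P -> Q) & ~S)):
                T ((P -> Q) & ~S): α-rule — add T (P -> Q), T ~S.
                T (P -> Q): β-rule — branch into F P  //  T Q.
                  branch 1.2.1.1.1 (add F P):
                    ○ open, literals {P=false, Q=false, S=false}.
                  branch 1.2.1.1.2 (add T Q):
                    × closes — contains both Q and ~Q.
              branch 1.2.1.2 (add F ~P, F ((P -> Q) & ~S)):
                F ((P -> Q) & ~S): β-rule — branch into F (P -> Q)  //  F ~S.
                  branch 1.2.1.2.1 (add F (P -> Q)):
                    F (P -> Q): α-rule — add T P, F Q.
                    ○ open, literals {P=true, Q=false}.
                  branch 1.2.1.2.2 (add F ~S):
                    ○ open, literals {P=true, Q=false, S=true}.
          branch 1.2.2 (add F ((P | R) | ~S)):
            F ((P | R) | ~S): α-rule — add F (P | R), F ~S.
            F (P | R): α-rule — add F P, F R.
            T (~P <-> ((P -> Q) & ~S)): β-rule — branch into T ~P, T ((P -> Q) & ~S)  //  F ~P, F ((P -> Q) & ~S).
              branch 1.2.2.1 (add T ~P, T ((P -> Q) & ~S)):
                T ((P -> Q) & ~S): α-rule — add T (P -> Q), T ~S.
                × closes — contains both S and ~S.
              branch 1.2.2.2 (add F ~P, F ((P -> Q) & ~S)):
                × closes — contains both P and ~P.
  branch 2 (add T ~P):
    ○ open, literals {P=false}.
4 branches closed, 4 open.
Each open branch fixes some atoms; the unmentioned ones are free. Counting distinct full assignments: branch {P=false, Q=false, S=false} (R) contributes 2 new; branch {P=true, Q=false} (R, S) contributes 4 new; branch {P=true, Q=false, S=true} (R) contributes 0 new; branch {P=false} (Q, R, S) contributes 6 new. Total: 12.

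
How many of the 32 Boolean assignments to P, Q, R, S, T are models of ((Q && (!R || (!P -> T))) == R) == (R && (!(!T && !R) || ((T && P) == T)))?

14

Initial set: {(((Q && (!R || (!P -> T))) == R) == (R && (!(!T && !R) || ((T && P) == T))))}.
(((Q && (!R || (!P -> T))) == R) == (R && (!(!T && !R) || ((T && P) == T)))): β-rule — branch into ((Q && (!R || (!P -> T))) == R), (R && (!(!T && !R) || ((T && P) == T)))  //  !((Q && (!R || (!P -> T))) == R), !(R && (!(!T && !R) || ((T && P) == T))).
  branch 1 (add ((Q && (!R || (!P -> T))) == R), (R && (!(!T && !R) || ((T && P) == T)))):
    (R && (!(!T && !R) || ((T && P) == T))): α-rule — add R, (!(!T && !R) || ((T && P) == T)).
    ((Q && (!R || (!P -> T))) == R): β-rule — branch into (Q && (!R || (!P -> T))), R  //  !(Q && (!R || (!P -> T))), !R.
      branch 1.1 (add (Q && (!R || (!P -> T))), R):
        (Q && (!R || (!P -> T))): α-rule — add Q, (!R || (!P -> T)).
        (!(!T && !R) || ((T && P) == T)): β-rule — branch into !(!T && !R)  //  ((T && P) == T).
          branch 1.1.1 (add !(!T && !R)):
            (!R || (!P -> T)): β-rule — branch into !R  //  (!P -> T).
              branch 1.1.1.1 (add !R):
                × closes — contains both R and !R.
              branch 1.1.1.2 (add (!P -> T)):
                !(!T && !R): β-rule — branch into !!T  //  !!R.
                  branch 1.1.1.2.1 (add !!T):
                    (!P -> T): β-rule — branch into !!P  //  T.
                      branch 1.1.1.2.1.1 (add !!P):
                        ○ open, literals {P=T, Q=T, R=T, T=T}.
                      branch 1.1.1.2.1.2 (add T):
                        ○ open, literals {Q=T, R=T, T=T}.
                  branch 1.1.1.2.2 (add !!R):
                    (!P -> T): β-rule — branch into !!P  //  T.
                      branch 1.1.1.2.2.1 (add !!P):
                        ○ open, literals {P=T, Q=T, R=T}.
                      branch 1.1.1.2.2.2 (add T):
                        ○ open, literals {Q=T, R=T, T=T}.
          branch 1.1.2 (add ((T && P) == T)):
            (!R || (!P -> T)): β-rule — branch into !R  //  (!P -> T).
              branch 1.1.2.1 (add !R):
                × closes — contains both R and !R.
              branch 1.1.2.2 (add (!P -> T)):
                ((T && P) == T): β-rule — branch into (T && P), T  //  !(T && P), !T.
                  branch 1.1.2.2.1 (add (T && P), T):
                    (T && P): α-rule — add T, P.
                    (!P -> T): β-rule — branch into !!P  //  T.
                      branch 1.1.2.2.1.1 (add !!P):
                        ○ open, literals {P=T, Q=T, R=T, T=T}.
                      branch 1.1.2.2.1.2 (add T):
                        ○ open, literals {P=T, Q=T, R=T, T=T}.
                  branch 1.1.2.2.2 (add !(T && P), !T):
                    (!P -> T): β-rule — branch into !!P  //  T.
                      branch 1.1.2.2.2.1 (add !!P):
                        !(T && P): β-rule — branch into !T  //  !P.
                          branch 1.1.2.2.2.1.1 (add !T):
                            ○ open, literals {P=T, Q=T, R=T, T=F}.
                          branch 1.1.2.2.2.1.2 (add !P):
                            × closes — contains both P and !P.
                      branch 1.1.2.2.2.2 (add T):
                        × closes — contains both T and !T.
      branch 1.2 (add !(Q && (!R || (!P -> T))), !R):
        × closes — contains both R and !R.
  branch 2 (add !((Q && (!R || (!P -> T))) == R), !(R && (!(!T && !R) || ((T && P) == T)))):
    !((Q && (!R || (!P -> T))) == R): β-rule — branch into (Q && (!R || (!P -> T))), !R  //  !(Q && (!R || (!P -> T))), R.
      branch 2.1 (add (Q && (!R || (!P -> T))), !R):
        (Q && (!R || (!P -> T))): α-rule — add Q, (!R || (!P -> T)).
        !(R && (!(!T && !R) || ((T && P) == T))): β-rule — branch into !R  //  !(!(!T && !R) || ((T && P) == T)).
          branch 2.1.1 (add !R):
            (!R || (!P -> T)): β-rule — branch into !R  //  (!P -> T).
              branch 2.1.1.1 (add !R):
                ○ open, literals {Q=T, R=F}.
              branch 2.1.1.2 (add (!P -> T)):
                (!P -> T): β-rule — branch into !!P  //  T.
                  branch 2.1.1.2.1 (add !!P):
                    ○ open, literals {P=T, Q=T, R=F}.
                  branch 2.1.1.2.2 (add T):
                    ○ open, literals {Q=T, R=F, T=T}.
          branch 2.1.2 (add !(!(!T && !R) || ((T && P) == T))):
            !(!(!T && !R) || ((T && P) == T)): α-rule — add !!(!T && !R), !((T && P) == T).
            !!(!T && !R): α-rule — add !T, !R.
            (!R || (!P -> T)): β-rule — branch into !R  //  (!P -> T).
              branch 2.1.2.1 (add !R):
                !((T && P) == T): β-rule — branch into (T && P), !T  //  !(T && P), T.
                  branch 2.1.2.1.1 (add (T && P), !T):
                    (T && P): α-rule — add T, P.
                    × closes — contains both T and !T.
                  branch 2.1.2.1.2 (add !(T && P), T):
                    × closes — contains both T and !T.
              branch 2.1.2.2 (add (!P -> T)):
                !((T && P) == T): β-rule — branch into (T && P), !T  //  !(T && P), T.
                  branch 2.1.2.2.1 (add (T && P), !T):
                    (T && P): α-rule — add T, P.
                    × closes — contains both T and !T.
                  branch 2.1.2.2.2 (add !(T && P), T):
                    × closes — contains both T and !T.
      branch 2.2 (add !(Q && (!R || (!P -> T))), R):
        !(R && (!(!T && !R) || ((T && P) == T))): β-rule — branch into !R  //  !(!(!T && !R) || ((T && P) == T)).
          branch 2.2.1 (add !R):
            × closes — contains both R and !R.
          branch 2.2.2 (add !(!(!T && !R) || ((T && P) == T))):
            !(!(!T && !R) || ((T && P) == T)): α-rule — add !!(!T && !R), !((T && P) == T).
            !!(!T && !R): α-rule — add !T, !R.
            × closes — contains both R and !R.
11 branches closed, 10 open.
Each open branch fixes some atoms; the unmentioned ones are free. Counting distinct full assignments: branch {P=T, Q=T, R=T, T=T} (S) contributes 2 new; branch {Q=T, R=T, T=T} (P, S) contributes 2 new; branch {P=T, Q=T, R=T} (S, T) contributes 2 new; branch {Q=T, R=T, T=T} (P, S) contributes 0 new; branch {P=T, Q=T, R=T, T=T} (S) contributes 0 new; branch {P=T, Q=T, R=T, T=T} (S) contributes 0 new; branch {P=T, Q=T, R=T, T=F} (S) contributes 0 new; branch {Q=T, R=F} (P, S, T) contributes 8 new; branch {P=T, Q=T, R=F} (S, T) contributes 0 new; branch {Q=T, R=F, T=T} (P, S) contributes 0 new. Total: 14.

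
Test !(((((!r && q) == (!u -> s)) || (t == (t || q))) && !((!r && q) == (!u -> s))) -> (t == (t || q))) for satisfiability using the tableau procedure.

Initial set: {T !(((((!r && q) == (!u -> s)) || (t == (t || q))) && !((!r && q) == (!u -> s))) -> (t == (t || q)))}.
T !(((((!r && q) == (!u -> s)) || (t == (t || q))) && !((!r && q) == (!u -> s))) -> (t == (t || q))): α-rule — add T ((((!r && q) == (!u -> s)) || (t == (t || q))) && !((!r && q) == (!u -> s))), F (t == (t || q)).
T ((((!r && q) == (!u -> s)) || (t == (t || q))) && !((!r && q) == (!u -> s))): α-rule — add T (((!r && q) == (!u -> s)) || (t == (t || q))), T !((!r && q) == (!u -> s)).
F (t == (t || q)): β-rule — branch into T t, F (t || q)  //  F t, T (t || q).
  branch 1 (add T t, F (t || q)):
    F (t || q): α-rule — add F t, F q.
    × closes — contains both t and !t.
  branch 2 (add F t, T (t || q)):
    T (((!r && q) == (!u -> s)) || (t == (t || q))): β-rule — branch into T ((!r && q) == (!u -> s))  //  T (t == (t || q)).
      branch 2.1 (add T ((!r && q) == (!u -> s))):
        T !((!r && q) == (!u -> s)): β-rule — branch into T (!r && q), F (!u -> s)  //  F (!r && q), T (!u -> s).
          branch 2.1.1 (add T (!r && q), F (!u -> s)):
            T (!r && q): α-rule — add T !r, T q.
            F (!u -> s): α-rule — add T !u, F s.
            T (t || q): β-rule — branch into T t  //  T q.
              branch 2.1.1.1 (add T t):
                × closes — contains both t and !t.
              branch 2.1.1.2 (add T q):
                T ((!r && q) == (!u -> s)): β-rule — branch into T (!r && q), T (!u -> s)  //  F (!r && q), F (!u -> s).
                  branch 2.1.1.2.1 (add T (!r && q), T (!u -> s)):
                    T (!r && q): α-rule — add T !r, T q.
                    T (!u -> s): β-rule — branch into F !u  //  T s.
                      branch 2.1.1.2.1.1 (add F !u):
                        × closes — contains both u and !u.
                      branch 2.1.1.2.1.2 (add T s):
                        × closes — contains both s and !s.
                  branch 2.1.1.2.2 (add F (!r && q), F (!u -> s)):
                    F (!u -> s): α-rule — add T !u, F s.
                    F (!r && q): β-rule — branch into F !r  //  F q.
                      branch 2.1.1.2.2.1 (add F !r):
                        × closes — contains both r and !r.
                      branch 2.1.1.2.2.2 (add F q):
                        × closes — contains both q and !q.
          branch 2.1.2 (add F (!r && q), T (!u -> s)):
            T (t || q): β-rule — branch into T t  //  T q.
              branch 2.1.2.1 (add T t):
                × closes — contains both t and !t.
              branch 2.1.2.2 (add T q):
                T ((!r && q) == (!u -> s)): β-rule — branch into T (!r && q), T (!u -> s)  //  F (!r && q), F (!u -> s).
                  branch 2.1.2.2.1 (add T (!r && q), T (!u -> s)):
                    T (!r && q): α-rule — add T !r, T q.
                    F (!r && q): β-rule — branch into F !r  //  F q.
                      branch 2.1.2.2.1.1 (add F !r):
                        × closes — contains both r and !r.
                      branch 2.1.2.2.1.2 (add F q):
                        × closes — contains both q and !q.
                  branch 2.1.2.2.2 (add F (!r && q), F (!u -> s)):
                    F (!u -> s): α-rule — add T !u, F s.
                    F (!r && q): β-rule — branch into F !r  //  F q.
                      branch 2.1.2.2.2.1 (add F !r):
                        T (!u -> s): β-rule — branch into F !u  //  T s.
                          branch 2.1.2.2.2.1.1 (add F !u):
                            × closes — contains both u and !u.
                          branch 2.1.2.2.2.1.2 (add T s):
                            × closes — contains both s and !s.
                      branch 2.1.2.2.2.2 (add F q):
                        × closes — contains both q and !q.
      branch 2.2 (add T (t == (t || q))):
        T !((!r && q) == (!u -> s)): β-rule — branch into T (!r && q), F (!u -> s)  //  F (!r && q), T (!u -> s).
          branch 2.2.1 (add T (!r && q), F (!u -> s)):
            T (!r && q): α-rule — add T !r, T q.
            F (!u -> s): α-rule — add T !u, F s.
            T (t || q): β-rule — branch into T t  //  T q.
              branch 2.2.1.1 (add T t):
                × closes — contains both t and !t.
              branch 2.2.1.2 (add T q):
                T (t == (t || q)): β-rule — branch into T t, T (t || q)  //  F t, F (t || q).
                  branch 2.2.1.2.1 (add T t, T (t || q)):
                    × closes — contains both t and !t.
                  branch 2.2.1.2.2 (add F t, F (t || q)):
                    F (t || q): α-rule — add F t, F q.
                    × closes — contains both q and !q.
          branch 2.2.2 (add F (!r && q), T (!u -> s)):
            T (t || q): β-rule — branch into T t  //  T q.
              branch 2.2.2.1 (add T t):
                × closes — contains both t and !t.
              branch 2.2.2.2 (add T q):
                T (t == (t || q)): β-rule — branch into T t, T (t || q)  //  F t, F (t || q).
                  branch 2.2.2.2.1 (add T t, T (t || q)):
                    × closes — contains both t and !t.
                  branch 2.2.2.2.2 (add F t, F (t || q)):
                    F (t || q): α-rule — add F t, F q.
                    × closes — contains both q and !q.
All 18 branches close.
Every branch closed; the formula is unsatisfiable.

Unsatisfiable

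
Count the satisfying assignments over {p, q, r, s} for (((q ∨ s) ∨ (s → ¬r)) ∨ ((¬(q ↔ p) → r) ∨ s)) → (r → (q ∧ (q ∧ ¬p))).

10

Initial set: {T ((((q ∨ s) ∨ (s → ¬r)) ∨ ((¬(q ↔ p) → r) ∨ s)) → (r → (q ∧ (q ∧ ¬p))))}.
T ((((q ∨ s) ∨ (s → ¬r)) ∨ ((¬(q ↔ p) → r) ∨ s)) → (r → (q ∧ (q ∧ ¬p)))): β-rule — branch into F (((q ∨ s) ∨ (s → ¬r)) ∨ ((¬(q ↔ p) → r) ∨ s))  //  T (r → (q ∧ (q ∧ ¬p))).
  branch 1 (add F (((q ∨ s) ∨ (s → ¬r)) ∨ ((¬(q ↔ p) → r) ∨ s))):
    F (((q ∨ s) ∨ (s → ¬r)) ∨ ((¬(q ↔ p) → r) ∨ s)): α-rule — add F ((q ∨ s) ∨ (s → ¬r)), F ((¬(q ↔ p) → r) ∨ s).
    F ((q ∨ s) ∨ (s → ¬r)): α-rule — add F (q ∨ s), F (s → ¬r).
    F ((¬(q ↔ p) → r) ∨ s): α-rule — add F (¬(q ↔ p) → r), F s.
    F (q ∨ s): α-rule — add F q, F s.
    F (s → ¬r): α-rule — add T s, F ¬r.
    × closes — contains both s and ¬s.
  branch 2 (add T (r → (q ∧ (q ∧ ¬p)))):
    T (r → (q ∧ (q ∧ ¬p))): β-rule — branch into F r  //  T (q ∧ (q ∧ ¬p)).
      branch 2.1 (add F r):
        ○ open, literals {r=F}.
      branch 2.2 (add T (q ∧ (q ∧ ¬p))):
        T (q ∧ (q ∧ ¬p)): α-rule — add T q, T (q ∧ ¬p).
        T (q ∧ ¬p): α-rule — add T q, T ¬p.
        ○ open, literals {p=F, q=T}.
1 branch closed, 2 open.
Each open branch fixes some atoms; the unmentioned ones are free. Counting distinct full assignments: branch {r=F} (p, q, s) contributes 8 new; branch {p=F, q=T} (r, s) contributes 2 new. Total: 10.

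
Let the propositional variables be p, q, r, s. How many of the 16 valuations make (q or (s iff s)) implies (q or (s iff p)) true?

Initial set: {((q or (s iff s)) implies (q or (s iff p)))}.
((q or (s iff s)) implies (q or (s iff p))): β-rule — branch into not (q or (s iff s))  //  (q or (s iff p)).
  branch 1 (add not (q or (s iff s))):
    not (q or (s iff s)): α-rule — add not q, not (s iff s).
    not (s iff s): β-rule — branch into s, not s  //  not s, s.
      branch 1.1 (add s, not s):
        × closes — contains both s and not s.
      branch 1.2 (add not s, s):
        × closes — contains both s and not s.
  branch 2 (add (q or (s iff p))):
    (q or (s iff p)): β-rule — branch into q  //  (s iff p).
      branch 2.1 (add q):
        ○ open, literals {q=true}.
      branch 2.2 (add (s iff p)):
        (s iff p): β-rule — branch into s, p  //  not s, not p.
          branch 2.2.1 (add s, p):
            ○ open, literals {p=true, s=true}.
          branch 2.2.2 (add not s, not p):
            ○ open, literals {p=false, s=false}.
2 branches closed, 3 open.
Each open branch fixes some atoms; the unmentioned ones are free. Counting distinct full assignments: branch {q=true} (p, r, s) contributes 8 new; branch {p=true, s=true} (q, r) contributes 2 new; branch {p=false, s=false} (q, r) contributes 2 new. Total: 12.

12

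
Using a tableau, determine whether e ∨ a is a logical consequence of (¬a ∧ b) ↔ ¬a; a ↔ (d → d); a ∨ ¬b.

Yes

Initial set: {T ((¬a ∧ b) ↔ ¬a); T (a ↔ (d → d)); T (a ∨ ¬b); F (e ∨ a)}.
F (e ∨ a): α-rule — add F e, F a.
T ((¬a ∧ b) ↔ ¬a): β-rule — branch into T (¬a ∧ b), T ¬a  //  F (¬a ∧ b), F ¬a.
  branch 1 (add T (¬a ∧ b), T ¬a):
    T (¬a ∧ b): α-rule — add T ¬a, T b.
    T (a ↔ (d → d)): β-rule — branch into T a, T (d → d)  //  F a, F (d → d).
      branch 1.1 (add T a, T (d → d)):
        × closes — contains both a and ¬a.
      branch 1.2 (add F a, F (d → d)):
        F (d → d): α-rule — add T d, F d.
        × closes — contains both d and ¬d.
  branch 2 (add F (¬a ∧ b), F ¬a):
    × closes — contains both a and ¬a.
All 3 branches close.
Every branch closed, so the premises entail the conclusion.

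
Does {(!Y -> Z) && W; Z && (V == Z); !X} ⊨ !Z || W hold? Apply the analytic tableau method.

Initial set: {((!Y -> Z) && W); (Z && (V == Z)); !X; !(!Z || W)}.
((!Y -> Z) && W): α-rule — add (!Y -> Z), W.
(Z && (V == Z)): α-rule — add Z, (V == Z).
!(!Z || W): α-rule — add !!Z, !W.
× closes — contains both W and !W.
All 1 branch closes.
Every branch closed, so the premises entail the conclusion.

Yes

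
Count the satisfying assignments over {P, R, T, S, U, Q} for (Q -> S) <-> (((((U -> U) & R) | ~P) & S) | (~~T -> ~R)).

48

Initial set: {((Q -> S) <-> (((((U -> U) & R) | ~P) & S) | (~~T -> ~R)))}.
((Q -> S) <-> (((((U -> U) & R) | ~P) & S) | (~~T -> ~R))): β-rule — branch into (Q -> S), (((((U -> U) & R) | ~P) & S) | (~~T -> ~R))  //  ~(Q -> S), ~(((((U -> U) & R) | ~P) & S) | (~~T -> ~R)).
  branch 1 (add (Q -> S), (((((U -> U) & R) | ~P) & S) | (~~T -> ~R))):
    (Q -> S): β-rule — branch into ~Q  //  S.
      branch 1.1 (add ~Q):
        (((((U -> U) & R) | ~P) & S) | (~~T -> ~R)): β-rule — branch into ((((U -> U) & R) | ~P) & S)  //  (~~T -> ~R).
          branch 1.1.1 (add ((((U -> U) & R) | ~P) & S)):
            ((((U -> U) & R) | ~P) & S): α-rule — add (((U -> U) & R) | ~P), S.
            (((U -> U) & R) | ~P): β-rule — branch into ((U -> U) & R)  //  ~P.
              branch 1.1.1.1 (add ((U -> U) & R)):
                ((U -> U) & R): α-rule — add (U -> U), R.
                (U -> U): β-rule — branch into ~U  //  U.
                  branch 1.1.1.1.1 (add ~U):
                    ○ open, literals {Q=0, R=1, S=1, U=0}.
                  branch 1.1.1.1.2 (add U):
                    ○ open, literals {Q=0, R=1, S=1, U=1}.
              branch 1.1.1.2 (add ~P):
                ○ open, literals {P=0, Q=0, S=1}.
          branch 1.1.2 (add (~~T -> ~R)):
            (~~T -> ~R): β-rule — branch into ~~~T  //  ~R.
              branch 1.1.2.1 (add ~~~T):
                ~~~T: drop double negation, giving ~T.
                ○ open, literals {Q=0, T=0}.
              branch 1.1.2.2 (add ~R):
                ○ open, literals {Q=0, R=0}.
      branch 1.2 (add S):
        (((((U -> U) & R) | ~P) & S) | (~~T -> ~R)): β-rule — branch into ((((U -> U) & R) | ~P) & S)  //  (~~T -> ~R).
          branch 1.2.1 (add ((((U -> U) & R) | ~P) & S)):
            ((((U -> U) & R) | ~P) & S): α-rule — add (((U -> U) & R) | ~P), S.
            (((U -> U) & R) | ~P): β-rule — branch into ((U -> U) & R)  //  ~P.
              branch 1.2.1.1 (add ((U -> U) & R)):
                ((U -> U) & R): α-rule — add (U -> U), R.
                (U -> U): β-rule — branch into ~U  //  U.
                  branch 1.2.1.1.1 (add ~U):
                    ○ open, literals {R=1, S=1, U=0}.
                  branch 1.2.1.1.2 (add U):
                    ○ open, literals {R=1, S=1, U=1}.
              branch 1.2.1.2 (add ~P):
                ○ open, literals {P=0, S=1}.
          branch 1.2.2 (add (~~T -> ~R)):
            (~~T -> ~R): β-rule — branch into ~~~T  //  ~R.
              branch 1.2.2.1 (add ~~~T):
                ~~~T: drop double negation, giving ~T.
                ○ open, literals {S=1, T=0}.
              branch 1.2.2.2 (add ~R):
                ○ open, literals {R=0, S=1}.
  branch 2 (add ~(Q -> S), ~(((((U -> U) & R) | ~P) & S) | (~~T -> ~R))):
    ~(Q -> S): α-rule — add Q, ~S.
    ~(((((U -> U) & R) | ~P) & S) | (~~T -> ~R)): α-rule — add ~((((U -> U) & R) | ~P) & S), ~(~~T -> ~R).
    ~(~~T -> ~R): α-rule — add ~~T, ~~R.
    ~~T: drop double negation, giving T.
    ~((((U -> U) & R) | ~P) & S): β-rule — branch into ~(((U -> U) & R) | ~P)  //  ~S.
      branch 2.1 (add ~(((U -> U) & R) | ~P)):
        ~(((U -> U) & R) | ~P): α-rule — add ~((U -> U) & R), ~~P.
        ~((U -> U) & R): β-rule — branch into ~(U -> U)  //  ~R.
          branch 2.1.1 (add ~(U -> U)):
            ~(U -> U): α-rule — add U, ~U.
            × closes — contains both U and ~U.
          branch 2.1.2 (add ~R):
            × closes — contains both R and ~R.
      branch 2.2 (add ~S):
        ○ open, literals {Q=1, R=1, S=0, T=1}.
2 branches closed, 11 open.
Each open branch fixes some atoms; the unmentioned ones are free. Counting distinct full assignments: branch {Q=0, R=1, S=1, U=0} (P, T) contributes 4 new; branch {Q=0, R=1, S=1, U=1} (P, T) contributes 4 new; branch {P=0, Q=0, S=1} (R, T, U) contributes 4 new; branch {Q=0, T=0} (P, R, S, U) contributes 10 new; branch {Q=0, R=0} (P, T, S, U) contributes 6 new; branch {R=1, S=1, U=0} (P, T, Q) contributes 4 new; branch {R=1, S=1, U=1} (P, T, Q) contributes 4 new; branch {P=0, S=1} (R, T, U, Q) contributes 4 new; branch {S=1, T=0} (P, R, U, Q) contributes 2 new; branch {R=0, S=1} (P, T, U, Q) contributes 2 new; branch {Q=1, R=1, S=0, T=1} (P, U) contributes 4 new. Total: 48.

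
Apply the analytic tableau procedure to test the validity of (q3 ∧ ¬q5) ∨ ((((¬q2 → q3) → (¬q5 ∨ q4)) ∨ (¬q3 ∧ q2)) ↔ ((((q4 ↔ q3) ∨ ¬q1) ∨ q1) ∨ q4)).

Not valid

Assume the negation and expand:
Initial set: {F ((q3 ∧ ¬q5) ∨ ((((¬q2 → q3) → (¬q5 ∨ q4)) ∨ (¬q3 ∧ q2)) ↔ ((((q4 ↔ q3) ∨ ¬q1) ∨ q1) ∨ q4)))}.
F ((q3 ∧ ¬q5) ∨ ((((¬q2 → q3) → (¬q5 ∨ q4)) ∨ (¬q3 ∧ q2)) ↔ ((((q4 ↔ q3) ∨ ¬q1) ∨ q1) ∨ q4))): α-rule — add F (q3 ∧ ¬q5), F ((((¬q2 → q3) → (¬q5 ∨ q4)) ∨ (¬q3 ∧ q2)) ↔ ((((q4 ↔ q3) ∨ ¬q1) ∨ q1) ∨ q4)).
F (q3 ∧ ¬q5): β-rule — branch into F q3  //  F ¬q5.
  branch 1 (add F q3):
    F ((((¬q2 → q3) → (¬q5 ∨ q4)) ∨ (¬q3 ∧ q2)) ↔ ((((q4 ↔ q3) ∨ ¬q1) ∨ q1) ∨ q4)): β-rule — branch into T (((¬q2 → q3) → (¬q5 ∨ q4)) ∨ (¬q3 ∧ q2)), F ((((q4 ↔ q3) ∨ ¬q1) ∨ q1) ∨ q4)  //  F (((¬q2 → q3) → (¬q5 ∨ q4)) ∨ (¬q3 ∧ q2)), T ((((q4 ↔ q3) ∨ ¬q1) ∨ q1) ∨ q4).
      branch 1.1 (add T (((¬q2 → q3) → (¬q5 ∨ q4)) ∨ (¬q3 ∧ q2)), F ((((q4 ↔ q3) ∨ ¬q1) ∨ q1) ∨ q4)):
        F ((((q4 ↔ q3) ∨ ¬q1) ∨ q1) ∨ q4): α-rule — add F (((q4 ↔ q3) ∨ ¬q1) ∨ q1), F q4.
        F (((q4 ↔ q3) ∨ ¬q1) ∨ q1): α-rule — add F ((q4 ↔ q3) ∨ ¬q1), F q1.
        F ((q4 ↔ q3) ∨ ¬q1): α-rule — add F (q4 ↔ q3), F ¬q1.
        × closes — contains both q1 and ¬q1.
      branch 1.2 (add F (((¬q2 → q3) → (¬q5 ∨ q4)) ∨ (¬q3 ∧ q2)), T ((((q4 ↔ q3) ∨ ¬q1) ∨ q1) ∨ q4)):
        F (((¬q2 → q3) → (¬q5 ∨ q4)) ∨ (¬q3 ∧ q2)): α-rule — add F ((¬q2 → q3) → (¬q5 ∨ q4)), F (¬q3 ∧ q2).
        F ((¬q2 → q3) → (¬q5 ∨ q4)): α-rule — add T (¬q2 → q3), F (¬q5 ∨ q4).
        F (¬q5 ∨ q4): α-rule — add F ¬q5, F q4.
        T ((((q4 ↔ q3) ∨ ¬q1) ∨ q1) ∨ q4): β-rule — branch into T (((q4 ↔ q3) ∨ ¬q1) ∨ q1)  //  T q4.
          branch 1.2.1 (add T (((q4 ↔ q3) ∨ ¬q1) ∨ q1)):
            F (¬q3 ∧ q2): β-rule — branch into F ¬q3  //  F q2.
              branch 1.2.1.1 (add F ¬q3):
                × closes — contains both q3 and ¬q3.
              branch 1.2.1.2 (add F q2):
                T (¬q2 → q3): β-rule — branch into F ¬q2  //  T q3.
                  branch 1.2.1.2.1 (add F ¬q2):
                    × closes — contains both q2 and ¬q2.
                  branch 1.2.1.2.2 (add T q3):
                    × closes — contains both q3 and ¬q3.
          branch 1.2.2 (add T q4):
            × closes — contains both q4 and ¬q4.
  branch 2 (add F ¬q5):
    F ((((¬q2 → q3) → (¬q5 ∨ q4)) ∨ (¬q3 ∧ q2)) ↔ ((((q4 ↔ q3) ∨ ¬q1) ∨ q1) ∨ q4)): β-rule — branch into T (((¬q2 → q3) → (¬q5 ∨ q4)) ∨ (¬q3 ∧ q2)), F ((((q4 ↔ q3) ∨ ¬q1) ∨ q1) ∨ q4)  //  F (((¬q2 → q3) → (¬q5 ∨ q4)) ∨ (¬q3 ∧ q2)), T ((((q4 ↔ q3) ∨ ¬q1) ∨ q1) ∨ q4).
      branch 2.1 (add T (((¬q2 → q3) → (¬q5 ∨ q4)) ∨ (¬q3 ∧ q2)), F ((((q4 ↔ q3) ∨ ¬q1) ∨ q1) ∨ q4)):
        F ((((q4 ↔ q3) ∨ ¬q1) ∨ q1) ∨ q4): α-rule — add F (((q4 ↔ q3) ∨ ¬q1) ∨ q1), F q4.
        F (((q4 ↔ q3) ∨ ¬q1) ∨ q1): α-rule — add F ((q4 ↔ q3) ∨ ¬q1), F q1.
        F ((q4 ↔ q3) ∨ ¬q1): α-rule — add F (q4 ↔ q3), F ¬q1.
        × closes — contains both q1 and ¬q1.
      branch 2.2 (add F (((¬q2 → q3) → (¬q5 ∨ q4)) ∨ (¬q3 ∧ q2)), T ((((q4 ↔ q3) ∨ ¬q1) ∨ q1) ∨ q4)):
        F (((¬q2 → q3) → (¬q5 ∨ q4)) ∨ (¬q3 ∧ q2)): α-rule — add F ((¬q2 → q3) → (¬q5 ∨ q4)), F (¬q3 ∧ q2).
        F ((¬q2 → q3) → (¬q5 ∨ q4)): α-rule — add T (¬q2 → q3), F (¬q5 ∨ q4).
        F (¬q5 ∨ q4): α-rule — add F ¬q5, F q4.
        T ((((q4 ↔ q3) ∨ ¬q1) ∨ q1) ∨ q4): β-rule — branch into T (((q4 ↔ q3) ∨ ¬q1) ∨ q1)  //  T q4.
          branch 2.2.1 (add T (((q4 ↔ q3) ∨ ¬q1) ∨ q1)):
            F (¬q3 ∧ q2): β-rule — branch into F ¬q3  //  F q2.
              branch 2.2.1.1 (add F ¬q3):
                T (¬q2 → q3): β-rule — branch into F ¬q2  //  T q3.
                  branch 2.2.1.1.1 (add F ¬q2):
                    T (((q4 ↔ q3) ∨ ¬q1) ∨ q1): β-rule — branch into T ((q4 ↔ q3) ∨ ¬q1)  //  T q1.
                      branch 2.2.1.1.1.1 (add T ((q4 ↔ q3) ∨ ¬q1)):
                        T ((q4 ↔ q3) ∨ ¬q1): β-rule — branch into T (q4 ↔ q3)  //  T ¬q1.
                          branch 2.2.1.1.1.1.1 (add T (q4 ↔ q3)):
                            T (q4 ↔ q3): β-rule — branch into T q4, T q3  //  F q4, F q3.
                              branch 2.2.1.1.1.1.1.1 (add T q4, T q3):
                                × closes — contains both q4 and ¬q4.
                              branch 2.2.1.1.1.1.1.2 (add F q4, F q3):
                                × closes — contains both q3 and ¬q3.
                          branch 2.2.1.1.1.1.2 (add T ¬q1):
                            ○ open, literals {q1=F, q2=T, q3=T, q4=F, q5=T}.
                      branch 2.2.1.1.1.2 (add T q1):
                        ○ open, literals {q1=T, q2=T, q3=T, q4=F, q5=T}.
                  branch 2.2.1.1.2 (add T q3):
                    T (((q4 ↔ q3) ∨ ¬q1) ∨ q1): β-rule — branch into T ((q4 ↔ q3) ∨ ¬q1)  //  T q1.
                      branch 2.2.1.1.2.1 (add T ((q4 ↔ q3) ∨ ¬q1)):
                        T ((q4 ↔ q3) ∨ ¬q1): β-rule — branch into T (q4 ↔ q3)  //  T ¬q1.
                          branch 2.2.1.1.2.1.1 (add T (q4 ↔ q3)):
                            T (q4 ↔ q3): β-rule — branch into T q4, T q3  //  F q4, F q3.
                              branch 2.2.1.1.2.1.1.1 (add T q4, T q3):
                                × closes — contains both q4 and ¬q4.
                              branch 2.2.1.1.2.1.1.2 (add F q4, F q3):
                                × closes — contains both q3 and ¬q3.
                          branch 2.2.1.1.2.1.2 (add T ¬q1):
                            ○ open, literals {q1=F, q3=T, q4=F, q5=T}.
                      branch 2.2.1.1.2.2 (add T q1):
                        ○ open, literals {q1=T, q3=T, q4=F, q5=T}.
              branch 2.2.1.2 (add F q2):
                T (¬q2 → q3): β-rule — branch into F ¬q2  //  T q3.
                  branch 2.2.1.2.1 (add F ¬q2):
                    × closes — contains both q2 and ¬q2.
                  branch 2.2.1.2.2 (add T q3):
                    T (((q4 ↔ q3) ∨ ¬q1) ∨ q1): β-rule — branch into T ((q4 ↔ q3) ∨ ¬q1)  //  T q1.
                      branch 2.2.1.2.2.1 (add T ((q4 ↔ q3) ∨ ¬q1)):
                        T ((q4 ↔ q3) ∨ ¬q1): β-rule — branch into T (q4 ↔ q3)  //  T ¬q1.
                          branch 2.2.1.2.2.1.1 (add T (q4 ↔ q3)):
                            T (q4 ↔ q3): β-rule — branch into T q4, T q3  //  F q4, F q3.
                              branch 2.2.1.2.2.1.1.1 (add T q4, T q3):
                                × closes — contains both q4 and ¬q4.
                              branch 2.2.1.2.2.1.1.2 (add F q4, F q3):
                                × closes — contains both q3 and ¬q3.
                          branch 2.2.1.2.2.1.2 (add T ¬q1):
                            ○ open, literals {q1=F, q2=F, q3=T, q4=F, q5=T}.
                      branch 2.2.1.2.2.2 (add T q1):
                        ○ open, literals {q1=T, q2=F, q3=T, q4=F, q5=T}.
          branch 2.2.2 (add T q4):
            × closes — contains both q4 and ¬q4.
14 branches closed, 6 open.
An open branch gives a countermodel: q1=F, q2=T, q3=T, q4=F, q5=T (unmentioned atoms arbitrary); under it the original formula is false.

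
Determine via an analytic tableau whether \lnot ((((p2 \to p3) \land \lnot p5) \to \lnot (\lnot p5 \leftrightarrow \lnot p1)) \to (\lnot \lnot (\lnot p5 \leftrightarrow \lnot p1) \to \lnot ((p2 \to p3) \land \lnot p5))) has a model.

Unsatisfiable

Initial set: {\lnot ((((p2 \to p3) \land \lnot p5) \to \lnot (\lnot p5 \leftrightarrow \lnot p1)) \to (\lnot \lnot (\lnot p5 \leftrightarrow \lnot p1) \to \lnot ((p2 \to p3) \land \lnot p5)))}.
\lnot ((((p2 \to p3) \land \lnot p5) \to \lnot (\lnot p5 \leftrightarrow \lnot p1)) \to (\lnot \lnot (\lnot p5 \leftrightarrow \lnot p1) \to \lnot ((p2 \to p3) \land \lnot p5))): α-rule — add (((p2 \to p3) \land \lnot p5) \to \lnot (\lnot p5 \leftrightarrow \lnot p1)), \lnot (\lnot \lnot (\lnot p5 \leftrightarrow \lnot p1) \to \lnot ((p2 \to p3) \land \lnot p5)).
\lnot (\lnot \lnot (\lnot p5 \leftrightarrow \lnot p1) \to \lnot ((p2 \to p3) \land \lnot p5)): α-rule — add \lnot \lnot (\lnot p5 \leftrightarrow \lnot p1), \lnot \lnot ((p2 \to p3) \land \lnot p5).
\lnot \lnot (\lnot p5 \leftrightarrow \lnot p1): drop double negation, giving (\lnot p5 \leftrightarrow \lnot p1).
\lnot \lnot ((p2 \to p3) \land \lnot p5): α-rule — add (p2 \to p3), \lnot p5.
(((p2 \to p3) \land \lnot p5) \to \lnot (\lnot p5 \leftrightarrow \lnot p1)): β-rule — branch into \lnot ((p2 \to p3) \land \lnot p5)  //  \lnot (\lnot p5 \leftrightarrow \lnot p1).
  branch 1 (add \lnot ((p2 \to p3) \land \lnot p5)):
    (\lnot p5 \leftrightarrow \lnot p1): β-rule — branch into \lnot p5, \lnot p1  //  \lnot \lnot p5, \lnot \lnot p1.
      branch 1.1 (add \lnot p5, \lnot p1):
        (p2 \to p3): β-rule — branch into \lnot p2  //  p3.
          branch 1.1.1 (add \lnot p2):
            \lnot ((p2 \to p3) \land \lnot p5): β-rule — branch into \lnot (p2 \to p3)  //  \lnot \lnot p5.
              branch 1.1.1.1 (add \lnot (p2 \to p3)):
                \lnot (p2 \to p3): α-rule — add p2, \lnot p3.
                × closes — contains both p2 and \lnot p2.
              branch 1.1.1.2 (add \lnot \lnot p5):
                × closes — contains both p5 and \lnot p5.
          branch 1.1.2 (add p3):
            \lnot ((p2 \to p3) \land \lnot p5): β-rule — branch into \lnot (p2 \to p3)  //  \lnot \lnot p5.
              branch 1.1.2.1 (add \lnot (p2 \to p3)):
                \lnot (p2 \to p3): α-rule — add p2, \lnot p3.
                × closes — contains both p3 and \lnot p3.
              branch 1.1.2.2 (add \lnot \lnot p5):
                × closes — contains both p5 and \lnot p5.
      branch 1.2 (add \lnot \lnot p5, \lnot \lnot p1):
        × closes — contains both p5 and \lnot p5.
  branch 2 (add \lnot (\lnot p5 \leftrightarrow \lnot p1)):
    (\lnot p5 \leftrightarrow \lnot p1): β-rule — branch into \lnot p5, \lnot p1  //  \lnot \lnot p5, \lnot \lnot p1.
      branch 2.1 (add \lnot p5, \lnot p1):
        (p2 \to p3): β-rule — branch into \lnot p2  //  p3.
          branch 2.1.1 (add \lnot p2):
            \lnot (\lnot p5 \leftrightarrow \lnot p1): β-rule — branch into \lnot p5, \lnot \lnot p1  //  \lnot \lnot p5, \lnot p1.
              branch 2.1.1.1 (add \lnot p5, \lnot \lnot p1):
                × closes — contains both p1 and \lnot p1.
              branch 2.1.1.2 (add \lnot \lnot p5, \lnot p1):
                × closes — contains both p5 and \lnot p5.
          branch 2.1.2 (add p3):
            \lnot (\lnot p5 \leftrightarrow \lnot p1): β-rule — branch into \lnot p5, \lnot \lnot p1  //  \lnot \lnot p5, \lnot p1.
              branch 2.1.2.1 (add \lnot p5, \lnot \lnot p1):
                × closes — contains both p1 and \lnot p1.
              branch 2.1.2.2 (add \lnot \lnot p5, \lnot p1):
                × closes — contains both p5 and \lnot p5.
      branch 2.2 (add \lnot \lnot p5, \lnot \lnot p1):
        × closes — contains both p5 and \lnot p5.
All 10 branches close.
Every branch closed; the formula is unsatisfiable.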